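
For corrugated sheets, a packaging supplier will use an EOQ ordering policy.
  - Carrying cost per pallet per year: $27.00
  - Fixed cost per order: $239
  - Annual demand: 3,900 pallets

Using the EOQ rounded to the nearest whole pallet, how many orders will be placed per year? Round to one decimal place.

14.8 orders per year

2DS/H = 2·3,900·239/27 = 69,044.44
EOQ = √69,044.44 ≈ 262.76 → Q = 263
N = D/Q = 3,900/263 ≈ 14.829 orders/yr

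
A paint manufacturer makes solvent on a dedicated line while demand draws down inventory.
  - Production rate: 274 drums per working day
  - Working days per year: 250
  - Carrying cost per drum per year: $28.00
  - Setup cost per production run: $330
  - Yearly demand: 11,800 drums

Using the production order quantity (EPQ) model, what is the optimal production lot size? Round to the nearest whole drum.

Daily demand d = 11,800/250 = 47.200; p = 274; 1 − d/p = 0.82774
EPQ = √(2DS / (H(1 − d/p)))
    = √(2 × 11,800 × 330 / (28 × 0.82774)) ≈ 579.68

580 drums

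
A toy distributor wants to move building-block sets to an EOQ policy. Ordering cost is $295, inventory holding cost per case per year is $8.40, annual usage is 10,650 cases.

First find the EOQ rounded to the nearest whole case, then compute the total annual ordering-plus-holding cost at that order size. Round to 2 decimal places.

$7,265.08

EOQ = √(2DS/H) = √(2 × 10,650 × 295 / 8.4)
    = √(748,035.71) ≈ 864.89 → Q = 865 cases
Annual ordering cost = (D/Q)·S = (10,650/865) × 295 = $3,632.08
Annual holding cost  = (Q/2)·H = (865/2) × 8.4 = $3,633.00
Total = $3,632.08 + $3,633.00 = $7,265.08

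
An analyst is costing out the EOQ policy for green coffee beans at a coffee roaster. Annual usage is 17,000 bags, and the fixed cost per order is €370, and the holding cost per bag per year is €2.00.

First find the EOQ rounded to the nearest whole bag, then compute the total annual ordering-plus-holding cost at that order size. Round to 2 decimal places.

EOQ = √(2DS/H) = √(2 × 17,000 × 370 / 2)
    = √(6,290,000.00) ≈ 2,507.99 → Q = 2,508 bags
Ordering: D/Q × S = 17,000/2,508 × €370 = €2,507.97
Holding:  Q/2 × H = 2,508/2 × €2 = €2,508.00
Total = €2,507.97 + €2,508.00 = €5,015.97

€5,015.97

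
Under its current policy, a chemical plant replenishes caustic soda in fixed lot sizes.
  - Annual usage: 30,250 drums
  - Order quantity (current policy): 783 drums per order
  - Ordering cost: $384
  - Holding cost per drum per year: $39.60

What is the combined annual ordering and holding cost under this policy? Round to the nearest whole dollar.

Orders/yr = 30,250/783 = 38.633; ordering cost = 38.633 × $384 = $14,835.25
Average inventory = 783/2 = 391.5; holding cost = 391.5 × $39.6 = $15,503.40
Total = $14,835.25 + $15,503.40 = $30,338.65

$30,339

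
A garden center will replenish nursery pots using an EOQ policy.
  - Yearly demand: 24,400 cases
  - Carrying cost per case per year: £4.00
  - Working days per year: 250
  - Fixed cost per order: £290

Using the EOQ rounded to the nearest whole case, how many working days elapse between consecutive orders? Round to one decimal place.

19.3 days

2DS/H = 2·24,400·290/4 = 3,538,000.00
EOQ = √3,538,000.00 ≈ 1,880.96 → Q = 1,881 cases
T = Q/D × 250 days = 1,881/24,400 × 250 = 19.273 days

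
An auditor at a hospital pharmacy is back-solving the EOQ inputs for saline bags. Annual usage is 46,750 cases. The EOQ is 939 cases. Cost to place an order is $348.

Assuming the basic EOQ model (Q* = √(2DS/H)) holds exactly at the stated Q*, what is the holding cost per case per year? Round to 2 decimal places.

$36.90

Since Q* = (2DS/H)^½, squaring gives Q*²·H = 2DS.
H = 2DS / Q² = 2 × 46,750 × 348 / 939² = 36.9028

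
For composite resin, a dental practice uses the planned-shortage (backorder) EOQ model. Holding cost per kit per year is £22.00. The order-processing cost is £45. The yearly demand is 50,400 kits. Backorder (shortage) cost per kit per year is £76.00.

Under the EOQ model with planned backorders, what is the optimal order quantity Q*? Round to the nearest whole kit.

516 kits

Q* = √(2DS/H) · √((H + b)/b)
   = √(2 × 50,400 × 45 / 22) · √((22 + 76) / 76)
   = 454.072 × 1.1355 ≈ 515.62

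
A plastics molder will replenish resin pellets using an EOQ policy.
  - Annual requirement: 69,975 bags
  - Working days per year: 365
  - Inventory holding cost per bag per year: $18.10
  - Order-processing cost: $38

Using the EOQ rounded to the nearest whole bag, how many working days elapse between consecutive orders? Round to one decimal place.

Q* = √(2·D·S / H) = √(2·69,975·38 / 18.1) = √293,817.7 ≈ 542.05 → Q = 542 bags
T = Q/D × 365 days = 542/69,975 × 365 = 2.827 days

2.8 days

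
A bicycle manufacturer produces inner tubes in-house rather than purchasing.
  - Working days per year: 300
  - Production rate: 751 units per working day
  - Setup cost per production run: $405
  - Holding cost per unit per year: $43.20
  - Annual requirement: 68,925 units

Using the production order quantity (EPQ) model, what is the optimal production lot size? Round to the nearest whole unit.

1,365 units

d = 68,925/300 = 229.7500 units/day;  effective holding cost H(1 − d/p) = 43.2·(1 − 229.7500/751) = 29.98402
Q* = √(2DS / H_eff) = √(2·68,925·405 / 29.98402) ≈ 1,364.54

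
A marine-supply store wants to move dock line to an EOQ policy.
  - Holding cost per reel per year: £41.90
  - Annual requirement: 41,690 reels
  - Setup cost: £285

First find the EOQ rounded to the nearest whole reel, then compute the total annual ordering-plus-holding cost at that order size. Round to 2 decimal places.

£31,554.43

2DS/H = 2·41,690·285/41.9 = 567,143.20
EOQ = √567,143.20 ≈ 753.09 → Q = 753 reels
Annual ordering cost = (D/Q)·S = (41,690/753) × 285 = £15,779.08
Annual holding cost  = (Q/2)·H = (753/2) × 41.9 = £15,775.35
Total = £15,779.08 + £15,775.35 = £31,554.43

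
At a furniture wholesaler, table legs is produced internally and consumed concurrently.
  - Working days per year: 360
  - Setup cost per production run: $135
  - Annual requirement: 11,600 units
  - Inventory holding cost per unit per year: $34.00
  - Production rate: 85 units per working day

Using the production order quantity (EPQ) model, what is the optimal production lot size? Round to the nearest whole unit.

385 units

Daily demand d = 11,600/360 = 32.222; p = 85; 1 − d/p = 0.62092
EPQ = √(2DS / (H(1 − d/p)))
    = √(2 × 11,600 × 135 / (34 × 0.62092)) ≈ 385.17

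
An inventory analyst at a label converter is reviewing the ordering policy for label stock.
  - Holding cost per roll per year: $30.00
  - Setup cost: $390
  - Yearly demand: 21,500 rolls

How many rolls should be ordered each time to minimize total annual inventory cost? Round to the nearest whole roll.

748 rolls

2DS/H = 2·21,500·390/30 = 559,000.00
EOQ = √559,000.00 ≈ 747.66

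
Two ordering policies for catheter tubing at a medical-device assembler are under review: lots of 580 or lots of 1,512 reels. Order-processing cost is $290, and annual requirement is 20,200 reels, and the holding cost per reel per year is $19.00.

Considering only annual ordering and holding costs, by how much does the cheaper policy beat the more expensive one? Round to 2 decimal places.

For each Q, cost = (D/Q)·S + (Q/2)·H.
TC(580) = (20,200/580)×290 + (580/2)×19 = $15,610.00
TC(1,512) = (20,200/1,512)×290 + (1,512/2)×19 = $18,238.34
|ΔTC| = |$15,610.00 − $18,238.34| = $2,628.34

$2,628.34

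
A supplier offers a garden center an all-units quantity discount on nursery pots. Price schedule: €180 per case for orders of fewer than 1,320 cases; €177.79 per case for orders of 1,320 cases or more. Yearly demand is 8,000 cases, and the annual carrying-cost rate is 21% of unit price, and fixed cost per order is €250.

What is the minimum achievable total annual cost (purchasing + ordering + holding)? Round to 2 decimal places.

€1,448,476.85

H₁ = 21%×€180 = €37.8000;  H₂ = 21%×€177.79 = €37.3359
EOQ₁ = √(2×8,000×250/37.8000) = 325.30  (< 1,320, feasible at tier 1)
EOQ₂ = √(2×8,000×250/37.3359) = 327.32  (< 1,320 → use Q = 1,320 at tier-2 price)
TC(tier 1 (EOQ₁), Q≈325.3) = €1,452,296.34
TC(tier 2, Q≈1,320.0) = €1,448,476.85
Minimum at tier 2: €1,448,476.85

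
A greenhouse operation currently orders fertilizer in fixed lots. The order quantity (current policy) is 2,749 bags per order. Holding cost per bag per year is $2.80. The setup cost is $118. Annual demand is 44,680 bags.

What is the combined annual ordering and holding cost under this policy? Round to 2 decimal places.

Annual ordering cost = (D/Q)·S = (44,680/2,749) × 118 = $1,917.88
Annual holding cost  = (Q/2)·H = (2,749/2) × 2.8 = $3,848.60
Total = $1,917.88 + $3,848.60 = $5,766.48

$5,766.48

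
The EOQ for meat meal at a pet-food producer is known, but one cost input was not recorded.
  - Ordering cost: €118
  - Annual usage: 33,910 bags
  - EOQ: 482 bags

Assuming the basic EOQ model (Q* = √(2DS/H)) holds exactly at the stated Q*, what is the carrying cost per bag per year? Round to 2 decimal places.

€34.45

From Q* = √(2DS/H) ⇒ Q*² = 2DS/H.
H = 2DS / Q² = 2 × 33,910 × 118 / 482² = 34.4465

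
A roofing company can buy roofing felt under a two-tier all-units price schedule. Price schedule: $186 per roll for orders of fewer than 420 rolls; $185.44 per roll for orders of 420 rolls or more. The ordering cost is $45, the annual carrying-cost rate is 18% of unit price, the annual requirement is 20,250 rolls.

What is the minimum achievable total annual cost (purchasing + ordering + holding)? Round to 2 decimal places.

$3,764,339.27

H₁ = 18%×$186 = $33.4800;  H₂ = 18%×$185.44 = $33.3792
EOQ₁ = √(2×20,250×45/33.4800) = 233.31  (< 420, feasible at tier 1)
EOQ₂ = √(2×20,250×45/33.3792) = 233.67  (< 420 → use Q = 420 at tier-2 price)
TC(tier 1 (EOQ₁), Q≈233.3) = $3,774,311.36
TC(tier 2, Q≈420.0) = $3,764,339.27
Minimum at tier 2: $3,764,339.27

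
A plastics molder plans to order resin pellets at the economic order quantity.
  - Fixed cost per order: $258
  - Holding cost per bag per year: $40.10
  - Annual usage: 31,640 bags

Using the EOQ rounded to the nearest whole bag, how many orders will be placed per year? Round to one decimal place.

49.6 orders per year

Q* = √(2·D·S / H) = √(2·31,640·258 / 40.1) = √407,138.2 ≈ 638.07 → Q = 638
Orders per year = D/Q = 31,640 / 638 = 49.592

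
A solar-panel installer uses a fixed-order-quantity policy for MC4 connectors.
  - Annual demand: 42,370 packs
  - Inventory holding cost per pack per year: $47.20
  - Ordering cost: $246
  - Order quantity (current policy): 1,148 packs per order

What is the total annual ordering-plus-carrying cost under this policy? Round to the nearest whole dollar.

Orders/yr = 42,370/1,148 = 36.908; ordering cost = 36.908 × $246 = $9,079.29
Average inventory = 1,148/2 = 574; holding cost = 574 × $47.2 = $27,092.80
Total = $9,079.29 + $27,092.80 = $36,172.09

$36,172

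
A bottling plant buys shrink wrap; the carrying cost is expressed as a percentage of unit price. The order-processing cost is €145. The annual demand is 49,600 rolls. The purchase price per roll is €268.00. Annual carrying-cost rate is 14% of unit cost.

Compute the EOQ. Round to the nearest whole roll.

619 rolls

Carrying cost H = €268 × 14% = €37.5200/roll/yr
2DS/H = 2·49,600·145/37.52 = 383,368.87
EOQ = √383,368.87 ≈ 619.17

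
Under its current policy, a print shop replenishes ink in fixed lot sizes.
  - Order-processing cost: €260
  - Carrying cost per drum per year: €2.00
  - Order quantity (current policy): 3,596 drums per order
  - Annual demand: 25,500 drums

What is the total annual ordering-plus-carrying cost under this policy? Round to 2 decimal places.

€5,439.72

Ordering: D/Q × S = 25,500/3,596 × €260 = €1,843.72
Holding:  Q/2 × H = 3,596/2 × €2 = €3,596.00
Total = €1,843.72 + €3,596.00 = €5,439.72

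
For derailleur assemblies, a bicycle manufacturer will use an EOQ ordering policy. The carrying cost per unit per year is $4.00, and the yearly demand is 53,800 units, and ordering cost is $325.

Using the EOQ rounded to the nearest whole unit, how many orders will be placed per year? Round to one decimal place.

Q* = √(2·D·S / H) = √(2·53,800·325 / 4) = √8,742,500.0 ≈ 2,956.77 → Q = 2,957
N = D/Q = 53,800/2,957 ≈ 18.194 orders/yr

18.2 orders per year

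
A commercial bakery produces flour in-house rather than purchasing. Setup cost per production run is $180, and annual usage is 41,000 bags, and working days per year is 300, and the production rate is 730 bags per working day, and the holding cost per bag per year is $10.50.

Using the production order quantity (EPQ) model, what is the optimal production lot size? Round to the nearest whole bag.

Daily demand d = 41,000/300 = 136.667; p = 730; 1 − d/p = 0.81279
EPQ = √(2DS / (H(1 − d/p)))
    = √(2 × 41,000 × 180 / (10.5 × 0.81279)) ≈ 1,315.11

1,315 bags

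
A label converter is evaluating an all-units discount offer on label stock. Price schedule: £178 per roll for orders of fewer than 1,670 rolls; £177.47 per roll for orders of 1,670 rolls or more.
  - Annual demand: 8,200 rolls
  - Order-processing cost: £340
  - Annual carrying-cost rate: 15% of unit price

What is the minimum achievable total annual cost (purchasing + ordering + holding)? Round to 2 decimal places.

£1,471,801.61

H₁ = 15%×£178 = £26.7000;  H₂ = 15%×£177.47 = £26.6205
EOQ₁ = √(2×8,200×340/26.7000) = 456.99  (< 1,670, feasible at tier 1)
EOQ₂ = √(2×8,200×340/26.6205) = 457.67  (< 1,670 → use Q = 1,670 at tier-2 price)
TC(tier 1 (EOQ₁), Q≈457.0) = £1,471,801.61
TC(tier 2, Q≈1,670.0) = £1,479,151.58
Minimum at tier 1 (EOQ₁): £1,471,801.61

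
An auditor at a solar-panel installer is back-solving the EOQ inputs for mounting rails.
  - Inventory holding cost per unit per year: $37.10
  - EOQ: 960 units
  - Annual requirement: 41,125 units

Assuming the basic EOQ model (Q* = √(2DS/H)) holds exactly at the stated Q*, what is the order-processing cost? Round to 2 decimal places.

$415.70

Since Q* = (2DS/H)^½, squaring gives Q*²·H = 2DS.
S = Q²H / (2D) = 960² × 37.1 / (2 × 41,125) = 415.7004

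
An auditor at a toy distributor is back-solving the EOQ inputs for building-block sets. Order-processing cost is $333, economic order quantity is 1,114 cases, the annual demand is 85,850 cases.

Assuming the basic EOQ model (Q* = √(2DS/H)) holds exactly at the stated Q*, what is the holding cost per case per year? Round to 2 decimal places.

EOQ relation: Q² = 2DS/H, so rearrange for the unknown.
H = 2DS / Q² = 2 × 85,850 × 333 / 1,114² = 46.0728

$46.07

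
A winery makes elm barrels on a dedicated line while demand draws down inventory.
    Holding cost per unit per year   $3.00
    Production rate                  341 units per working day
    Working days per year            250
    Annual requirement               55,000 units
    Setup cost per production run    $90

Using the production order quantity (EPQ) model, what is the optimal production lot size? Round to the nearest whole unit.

Daily demand d = 55,000/250 = 220.000; p = 341; 1 − d/p = 0.35484
EPQ = √(2DS / (H(1 − d/p)))
    = √(2 × 55,000 × 90 / (3 × 0.35484)) ≈ 3,049.59

3,050 units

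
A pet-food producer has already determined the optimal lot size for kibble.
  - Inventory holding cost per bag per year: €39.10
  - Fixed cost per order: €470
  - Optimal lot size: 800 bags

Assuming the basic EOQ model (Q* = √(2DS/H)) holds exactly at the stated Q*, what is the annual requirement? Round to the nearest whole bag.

26,621 bags per year

From Q* = √(2DS/H) ⇒ Q*² = 2DS/H.
D = Q²H / (2S) = 800² × 39.1 / (2 × 470) = 26,621.28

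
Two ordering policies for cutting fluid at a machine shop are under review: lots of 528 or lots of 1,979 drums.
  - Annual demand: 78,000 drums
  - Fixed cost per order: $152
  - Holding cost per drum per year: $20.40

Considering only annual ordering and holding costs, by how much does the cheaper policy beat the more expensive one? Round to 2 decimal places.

TC(Q) = (D/Q)S + (Q/2)H
TC(528) = (78,000/528)×152 + (528/2)×20.4 = $27,840.15
TC(1,979) = (78,000/1,979)×152 + (1,979/2)×20.4 = $26,176.70
Lots of 1,979 are cheaper by $1,663.44.

$1,663.44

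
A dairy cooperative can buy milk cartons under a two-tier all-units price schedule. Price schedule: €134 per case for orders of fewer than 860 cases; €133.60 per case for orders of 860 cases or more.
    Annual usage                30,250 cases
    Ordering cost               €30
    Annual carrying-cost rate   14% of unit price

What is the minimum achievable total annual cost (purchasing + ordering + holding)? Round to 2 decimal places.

€4,050,497.95

H₁ = 14%×€134 = €18.7600;  H₂ = 14%×€133.60 = €18.7040
EOQ₁ = √(2×30,250×30/18.7600) = 311.04  (< 860, feasible at tier 1)
EOQ₂ = √(2×30,250×30/18.7040) = 311.51  (< 860 → use Q = 860 at tier-2 price)
TC(tier 1 (EOQ₁), Q≈311.0) = €4,059,335.19
TC(tier 2, Q≈860.0) = €4,050,497.95
Minimum at tier 2: €4,050,497.95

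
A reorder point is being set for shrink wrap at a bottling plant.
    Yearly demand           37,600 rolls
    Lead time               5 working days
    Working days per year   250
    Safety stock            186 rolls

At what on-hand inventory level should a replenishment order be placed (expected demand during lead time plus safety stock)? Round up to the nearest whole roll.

Daily demand d = 37,600 / 250 = 150.400 rolls/day
Demand during lead time = 150.400 × 5 = 752.00
Reorder point = 752.00 + 186 = 938.00 → round up

938 rolls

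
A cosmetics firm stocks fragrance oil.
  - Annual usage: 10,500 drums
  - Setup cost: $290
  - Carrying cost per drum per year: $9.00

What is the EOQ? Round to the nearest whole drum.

823 drums

2DS/H = 2·10,500·290/9 = 676,666.67
EOQ = √676,666.67 ≈ 822.60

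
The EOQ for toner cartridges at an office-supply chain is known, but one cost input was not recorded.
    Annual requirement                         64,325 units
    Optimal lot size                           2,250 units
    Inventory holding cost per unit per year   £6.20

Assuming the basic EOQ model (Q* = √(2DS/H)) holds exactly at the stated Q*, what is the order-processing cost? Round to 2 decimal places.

£243.98

EOQ relation: Q² = 2DS/H, so rearrange for the unknown.
S = Q²H / (2D) = 2,250² × 6.2 / (2 × 64,325) = 243.9759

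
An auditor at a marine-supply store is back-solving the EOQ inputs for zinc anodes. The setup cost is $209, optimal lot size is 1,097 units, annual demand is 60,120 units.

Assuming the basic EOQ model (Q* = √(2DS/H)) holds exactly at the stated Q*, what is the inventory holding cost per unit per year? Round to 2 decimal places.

$20.88

Since Q* = (2DS/H)^½, squaring gives Q*²·H = 2DS.
H = 2DS / Q² = 2 × 60,120 × 209 / 1,097² = 20.8825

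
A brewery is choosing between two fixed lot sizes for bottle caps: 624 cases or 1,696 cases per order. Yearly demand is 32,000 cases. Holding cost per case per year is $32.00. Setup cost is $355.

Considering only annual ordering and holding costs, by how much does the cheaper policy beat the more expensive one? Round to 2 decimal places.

$5,644.99

Annual cost at Q: ordering D·S/Q plus holding Q·H/2.
TC(624) = (32,000/624)×355 + (624/2)×32 = $28,189.13
TC(1,696) = (32,000/1,696)×355 + (1,696/2)×32 = $33,834.11
Cheaper: Q = 624.  Difference = $5,644.99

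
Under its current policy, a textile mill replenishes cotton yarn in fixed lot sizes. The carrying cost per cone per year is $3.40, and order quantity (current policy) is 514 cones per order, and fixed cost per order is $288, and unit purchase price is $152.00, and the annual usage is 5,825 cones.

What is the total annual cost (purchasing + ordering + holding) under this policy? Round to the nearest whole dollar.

$889,538

Annual ordering cost = (D/Q)·S = (5,825/514) × 288 = $3,263.81
Annual holding cost  = (Q/2)·H = (514/2) × 3.4 = $873.80
Purchase cost = D·C = 5,825 × 152 = $885,400.00
Total = $3,263.81 + $873.80 + $885,400.00 = $889,537.61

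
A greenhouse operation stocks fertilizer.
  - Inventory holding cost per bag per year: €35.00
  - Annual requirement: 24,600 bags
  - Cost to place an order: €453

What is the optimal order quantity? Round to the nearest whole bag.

Optimal lot size Q* = (2 × 24,600 × €453 / €35)^½ ≈ 797.99

798 bags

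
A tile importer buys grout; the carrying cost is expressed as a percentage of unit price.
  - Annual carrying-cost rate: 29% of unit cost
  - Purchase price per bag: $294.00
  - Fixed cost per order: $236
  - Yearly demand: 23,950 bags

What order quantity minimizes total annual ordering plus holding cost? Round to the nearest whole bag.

Holding cost per bag per year: H = 29% × $294 = $85.2600
Optimal lot size Q* = (2 × 23,950 × $236 / $85.26)^½ ≈ 364.13

364 bags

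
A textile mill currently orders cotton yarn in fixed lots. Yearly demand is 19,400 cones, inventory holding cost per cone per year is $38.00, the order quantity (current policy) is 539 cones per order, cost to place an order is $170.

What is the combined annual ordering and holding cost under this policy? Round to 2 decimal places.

Ordering: D/Q × S = 19,400/539 × $170 = $6,118.74
Holding:  Q/2 × H = 539/2 × $38 = $10,241.00
Total = $6,118.74 + $10,241.00 = $16,359.74

$16,359.74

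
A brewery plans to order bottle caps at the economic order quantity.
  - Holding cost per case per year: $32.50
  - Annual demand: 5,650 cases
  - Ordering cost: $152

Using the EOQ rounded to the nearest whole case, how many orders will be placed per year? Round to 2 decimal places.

EOQ = √(2DS/H) = √(2 × 5,650 × 152 / 32.5)
    = √(52,849.23) ≈ 229.89 → Q = 230
Orders per year = D/Q = 5,650 / 230 = 24.565

24.57 orders per year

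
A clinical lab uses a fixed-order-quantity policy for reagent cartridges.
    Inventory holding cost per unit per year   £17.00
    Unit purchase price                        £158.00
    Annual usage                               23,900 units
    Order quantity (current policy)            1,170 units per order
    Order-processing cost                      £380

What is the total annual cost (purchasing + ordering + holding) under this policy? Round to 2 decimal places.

Ordering: D/Q × S = 23,900/1,170 × £380 = £7,762.39
Holding:  Q/2 × H = 1,170/2 × £17 = £9,945.00
Purchase cost = D·C = 23,900 × 158 = £3,776,200.00
Total = £7,762.39 + £9,945.00 + £3,776,200.00 = £3,793,907.39

£3,793,907.39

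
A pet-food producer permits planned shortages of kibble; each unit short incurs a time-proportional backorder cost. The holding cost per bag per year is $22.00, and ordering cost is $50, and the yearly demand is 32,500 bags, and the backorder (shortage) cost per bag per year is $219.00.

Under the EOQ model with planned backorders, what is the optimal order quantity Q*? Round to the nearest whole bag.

Q* = √(2DS/H) · √((H + b)/b)
   = √(2 × 32,500 × 50 / 22) · √((22 + 219) / 219)
   = 384.353 × 1.0490 ≈ 403.20

403 bags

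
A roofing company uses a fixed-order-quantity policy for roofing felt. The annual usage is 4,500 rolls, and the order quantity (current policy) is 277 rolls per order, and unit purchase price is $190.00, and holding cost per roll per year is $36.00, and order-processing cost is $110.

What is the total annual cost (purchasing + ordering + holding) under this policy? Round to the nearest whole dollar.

Ordering: D/Q × S = 4,500/277 × $110 = $1,787.00
Holding:  Q/2 × H = 277/2 × $36 = $4,986.00
Purchase cost = D·C = 4,500 × 190 = $855,000.00
Total = $1,787.00 + $4,986.00 + $855,000.00 = $861,773.00

$861,773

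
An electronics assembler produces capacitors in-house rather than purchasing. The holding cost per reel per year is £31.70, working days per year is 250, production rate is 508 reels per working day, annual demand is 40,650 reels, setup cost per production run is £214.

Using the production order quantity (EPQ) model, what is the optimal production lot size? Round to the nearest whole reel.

898 reels

d = 40,650/250 = 162.6000 reels/day;  effective holding cost H(1 − d/p) = 31.7·(1 − 162.6000/508) = 21.55350
Q* = √(2DS / H_eff) = √(2·40,650·214 / 21.55350) ≈ 898.45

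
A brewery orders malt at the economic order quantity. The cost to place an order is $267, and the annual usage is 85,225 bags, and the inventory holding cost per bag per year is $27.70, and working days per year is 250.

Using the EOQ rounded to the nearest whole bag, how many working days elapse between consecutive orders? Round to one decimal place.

3.8 days

2DS/H = 2·85,225·267/27.7 = 1,642,965.70
EOQ = √1,642,965.70 ≈ 1,281.78 → Q = 1,282 bags
T = Q/D × 250 days = 1,282/85,225 × 250 = 3.761 days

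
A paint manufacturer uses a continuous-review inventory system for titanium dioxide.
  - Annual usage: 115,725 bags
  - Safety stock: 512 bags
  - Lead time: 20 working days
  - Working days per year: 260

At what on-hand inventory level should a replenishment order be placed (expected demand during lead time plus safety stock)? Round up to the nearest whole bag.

9,414 bags

Daily demand d = 115,725 / 260 = 445.096 bags/day
Demand during lead time = 445.096 × 20 = 8,901.92
Reorder point = 8,901.92 + 512 = 9,413.92 → round up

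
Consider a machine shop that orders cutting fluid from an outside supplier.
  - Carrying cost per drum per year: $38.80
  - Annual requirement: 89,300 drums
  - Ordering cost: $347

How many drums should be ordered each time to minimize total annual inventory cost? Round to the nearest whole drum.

Optimal lot size Q* = (2 × 89,300 × $347 / $38.8)^½ ≈ 1,263.83

1,264 drums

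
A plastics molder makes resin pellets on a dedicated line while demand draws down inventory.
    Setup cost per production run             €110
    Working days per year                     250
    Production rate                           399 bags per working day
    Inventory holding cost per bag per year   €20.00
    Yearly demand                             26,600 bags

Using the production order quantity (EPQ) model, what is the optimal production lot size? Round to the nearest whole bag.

632 bags

Daily demand d = 26,600/250 = 106.400; p = 399; 1 − d/p = 0.73333
EPQ = √(2DS / (H(1 − d/p)))
    = √(2 × 26,600 × 110 / (20 × 0.73333)) ≈ 631.66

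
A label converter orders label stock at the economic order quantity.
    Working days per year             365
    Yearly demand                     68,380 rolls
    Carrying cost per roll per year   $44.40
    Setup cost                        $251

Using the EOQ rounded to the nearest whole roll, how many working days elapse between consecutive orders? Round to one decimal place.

4.7 days

2DS/H = 2·68,380·251/44.4 = 773,125.23
EOQ = √773,125.23 ≈ 879.28 → Q = 879 rolls
T = Q/D × 365 days = 879/68,380 × 365 = 4.692 days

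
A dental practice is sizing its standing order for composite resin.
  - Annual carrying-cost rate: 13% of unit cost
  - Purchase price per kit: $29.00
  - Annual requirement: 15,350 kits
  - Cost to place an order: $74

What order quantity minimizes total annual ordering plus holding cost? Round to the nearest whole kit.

776 kits

Holding cost per kit per year: H = 13% × $29 = $3.7700
Q* = √(2·D·S / H) = √(2·15,350·74 / 3.77) = √602,599.5 ≈ 776.27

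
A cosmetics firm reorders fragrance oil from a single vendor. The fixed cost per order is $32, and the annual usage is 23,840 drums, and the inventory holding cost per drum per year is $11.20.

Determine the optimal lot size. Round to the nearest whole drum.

369 drums

Q* = √(2·D·S / H) = √(2·23,840·32 / 11.2) = √136,228.6 ≈ 369.09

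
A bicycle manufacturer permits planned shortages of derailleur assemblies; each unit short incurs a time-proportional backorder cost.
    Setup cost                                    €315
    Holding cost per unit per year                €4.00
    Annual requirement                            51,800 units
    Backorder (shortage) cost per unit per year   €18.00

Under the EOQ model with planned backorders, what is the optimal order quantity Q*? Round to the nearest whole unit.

3,158 units

Basic EOQ = √(2·51,800·315/4) = 2,856.309
Backorder adjustment √((H+b)/b) = √((4+18)/18) = 1.1055
Q* = 2,856.309 × 1.1055 ≈ 3,157.77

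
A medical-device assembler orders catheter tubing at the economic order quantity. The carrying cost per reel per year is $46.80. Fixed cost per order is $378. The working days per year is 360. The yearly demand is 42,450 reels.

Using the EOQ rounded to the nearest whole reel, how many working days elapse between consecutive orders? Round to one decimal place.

2DS/H = 2·42,450·378/46.8 = 685,730.77
EOQ = √685,730.77 ≈ 828.09 → Q = 828 reels
T = Q/D × 360 days = 828/42,450 × 360 = 7.022 days

7.0 days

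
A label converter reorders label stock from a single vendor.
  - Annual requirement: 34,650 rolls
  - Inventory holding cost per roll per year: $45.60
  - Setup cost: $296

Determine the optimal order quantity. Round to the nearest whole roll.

671 rolls

2DS/H = 2·34,650·296/45.6 = 449,842.11
EOQ = √449,842.11 ≈ 670.70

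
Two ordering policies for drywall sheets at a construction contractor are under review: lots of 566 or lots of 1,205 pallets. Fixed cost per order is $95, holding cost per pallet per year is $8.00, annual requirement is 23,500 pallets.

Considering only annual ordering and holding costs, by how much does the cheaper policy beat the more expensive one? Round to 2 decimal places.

For each Q, cost = (D/Q)·S + (Q/2)·H.
TC(566) = (23,500/566)×95 + (566/2)×8 = $6,208.35
TC(1,205) = (23,500/1,205)×95 + (1,205/2)×8 = $6,672.70
Cheaper: Q = 566.  Difference = $464.35

$464.35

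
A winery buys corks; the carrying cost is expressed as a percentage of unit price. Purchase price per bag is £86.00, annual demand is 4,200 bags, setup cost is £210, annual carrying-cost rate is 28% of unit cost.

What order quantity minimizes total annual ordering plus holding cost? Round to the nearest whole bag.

271 bags

Carrying cost H = £86 × 28% = £24.0800/bag/yr
2DS/H = 2·4,200·210/24.08 = 73,255.81
EOQ = √73,255.81 ≈ 270.66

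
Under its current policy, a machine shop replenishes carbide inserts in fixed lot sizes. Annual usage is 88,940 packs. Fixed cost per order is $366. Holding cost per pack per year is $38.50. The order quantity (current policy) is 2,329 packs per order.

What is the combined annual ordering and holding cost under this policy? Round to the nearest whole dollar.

Ordering: D/Q × S = 88,940/2,329 × $366 = $13,976.83
Holding:  Q/2 × H = 2,329/2 × $38.5 = $44,833.25
Total = $13,976.83 + $44,833.25 = $58,810.08

$58,810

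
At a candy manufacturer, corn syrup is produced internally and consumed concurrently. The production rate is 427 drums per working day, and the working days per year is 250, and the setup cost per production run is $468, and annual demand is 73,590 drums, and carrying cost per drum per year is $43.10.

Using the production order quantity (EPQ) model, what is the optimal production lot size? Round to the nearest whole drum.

2,268 drums

Daily demand d = 73,590/250 = 294.360; p = 427; 1 − d/p = 0.31063
EPQ = √(2DS / (H(1 − d/p)))
    = √(2 × 73,590 × 468 / (43.1 × 0.31063)) ≈ 2,268.22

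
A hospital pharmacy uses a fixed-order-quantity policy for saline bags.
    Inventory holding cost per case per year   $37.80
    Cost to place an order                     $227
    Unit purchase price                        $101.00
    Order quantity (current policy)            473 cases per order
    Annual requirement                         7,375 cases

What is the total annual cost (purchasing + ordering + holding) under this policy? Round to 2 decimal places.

$757,354.08

Orders/yr = 7,375/473 = 15.592; ordering cost = 15.592 × $227 = $3,539.38
Average inventory = 473/2 = 236.5; holding cost = 236.5 × $37.8 = $8,939.70
Purchase cost = D·C = 7,375 × 101 = $744,875.00
Total = $3,539.38 + $8,939.70 + $744,875.00 = $757,354.08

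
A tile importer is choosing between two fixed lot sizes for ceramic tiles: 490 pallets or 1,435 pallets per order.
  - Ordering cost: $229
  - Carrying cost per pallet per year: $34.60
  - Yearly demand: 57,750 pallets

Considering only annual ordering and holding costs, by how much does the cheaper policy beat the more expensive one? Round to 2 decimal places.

TC(Q) = (D/Q)S + (Q/2)H
TC(490) = (57,750/490)×229 + (490/2)×34.6 = $35,466.29
TC(1,435) = (57,750/1,435)×229 + (1,435/2)×34.6 = $34,041.35
Cheaper: Q = 1,435.  Difference = $1,424.93

$1,424.93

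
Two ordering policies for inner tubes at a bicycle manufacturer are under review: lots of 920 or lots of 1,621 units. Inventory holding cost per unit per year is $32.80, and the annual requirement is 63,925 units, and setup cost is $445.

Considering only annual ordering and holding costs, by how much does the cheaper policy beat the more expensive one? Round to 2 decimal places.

Annual cost at Q: ordering D·S/Q plus holding Q·H/2.
TC(920) = (63,925/920)×445 + (920/2)×32.8 = $46,008.24
TC(1,621) = (63,925/1,621)×445 + (1,621/2)×32.8 = $44,133.21
|ΔTC| = |$46,008.24 − $44,133.21| = $1,875.03

$1,875.03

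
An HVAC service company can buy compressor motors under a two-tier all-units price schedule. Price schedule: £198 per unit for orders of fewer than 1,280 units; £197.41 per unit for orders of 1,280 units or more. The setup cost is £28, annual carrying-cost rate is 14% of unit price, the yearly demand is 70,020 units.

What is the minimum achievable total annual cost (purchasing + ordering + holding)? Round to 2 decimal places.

H₁ = 14%×£198 = £27.7200;  H₂ = 14%×£197.41 = £27.6374
EOQ₁ = √(2×70,020×28/27.7200) = 376.10  (< 1,280, feasible at tier 1)
EOQ₂ = √(2×70,020×28/27.6374) = 376.67  (< 1,280 → use Q = 1,280 at tier-2 price)
TC(tier 1 (EOQ₁), Q≈376.1) = £13,874,385.61
TC(tier 2, Q≈1,280.0) = £13,841,867.82
Minimum at tier 2: £13,841,867.82

£13,841,867.82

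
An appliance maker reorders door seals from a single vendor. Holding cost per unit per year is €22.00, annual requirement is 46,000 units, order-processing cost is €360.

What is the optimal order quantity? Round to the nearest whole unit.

1,227 units

Optimal lot size Q* = (2 × 46,000 × €360 / €22)^½ ≈ 1,226.97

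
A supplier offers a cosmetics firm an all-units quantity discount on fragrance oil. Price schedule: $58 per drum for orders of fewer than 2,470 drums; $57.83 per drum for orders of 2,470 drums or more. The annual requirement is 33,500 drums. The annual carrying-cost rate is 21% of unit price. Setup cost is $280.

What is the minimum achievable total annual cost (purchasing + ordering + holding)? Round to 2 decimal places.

$1,956,100.78

H₁ = 21%×$58 = $12.1800;  H₂ = 21%×$57.83 = $12.1443
EOQ₁ = √(2×33,500×280/12.1800) = 1,241.06  (< 2,470, feasible at tier 1)
EOQ₂ = √(2×33,500×280/12.1443) = 1,242.88  (< 2,470 → use Q = 2,470 at tier-2 price)
TC(tier 1 (EOQ₁), Q≈1,241.1) = $1,958,116.11
TC(tier 2, Q≈2,470.0) = $1,956,100.78
Minimum at tier 2: $1,956,100.78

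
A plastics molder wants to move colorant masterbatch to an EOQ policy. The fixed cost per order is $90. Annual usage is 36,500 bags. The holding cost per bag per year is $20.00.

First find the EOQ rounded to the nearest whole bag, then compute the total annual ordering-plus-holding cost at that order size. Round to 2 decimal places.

$11,462.98

Optimal lot size Q* = (2 × 36,500 × $90 / $20)^½ ≈ 573.15 → Q = 573 bags
Ordering: D/Q × S = 36,500/573 × $90 = $5,732.98
Holding:  Q/2 × H = 573/2 × $20 = $5,730.00
Total = $5,732.98 + $5,730.00 = $11,462.98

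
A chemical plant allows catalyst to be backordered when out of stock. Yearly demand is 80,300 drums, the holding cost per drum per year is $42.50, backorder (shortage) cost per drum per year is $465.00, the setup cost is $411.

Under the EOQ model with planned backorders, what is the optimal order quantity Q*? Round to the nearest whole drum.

1,302 drums

Basic EOQ = √(2·80,300·411/42.5) = 1,246.233
Backorder adjustment √((H+b)/b) = √((42.5+465)/465) = 1.0447
Q* = 1,246.233 × 1.0447 ≈ 1,301.94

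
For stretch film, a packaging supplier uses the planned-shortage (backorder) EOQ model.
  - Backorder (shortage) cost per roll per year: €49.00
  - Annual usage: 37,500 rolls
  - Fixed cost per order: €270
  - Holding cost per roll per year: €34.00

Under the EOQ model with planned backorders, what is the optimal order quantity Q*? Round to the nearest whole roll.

Basic EOQ = √(2·37,500·270/34) = 771.744
Backorder adjustment √((H+b)/b) = √((34+49)/49) = 1.3015
Q* = 771.744 × 1.3015 ≈ 1,004.42

1,004 rolls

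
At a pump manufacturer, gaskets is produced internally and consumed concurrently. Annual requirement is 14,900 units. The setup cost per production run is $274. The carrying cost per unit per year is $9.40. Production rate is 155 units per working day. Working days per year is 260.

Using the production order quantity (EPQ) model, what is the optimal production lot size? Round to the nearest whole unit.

1,174 units

Daily demand d = 14,900/260 = 57.308; p = 155; 1 − d/p = 0.63027
EPQ = √(2DS / (H(1 − d/p)))
    = √(2 × 14,900 × 274 / (9.4 × 0.63027)) ≈ 1,173.97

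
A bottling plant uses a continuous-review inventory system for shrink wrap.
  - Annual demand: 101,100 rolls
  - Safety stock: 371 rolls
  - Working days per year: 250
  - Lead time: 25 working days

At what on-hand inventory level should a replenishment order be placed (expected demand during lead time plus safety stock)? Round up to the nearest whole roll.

10,481 rolls

Daily demand d = 101,100 / 250 = 404.400 rolls/day
Demand during lead time = 404.400 × 25 = 10,110.00
Reorder point = 10,110.00 + 371 = 10,481.00 → round up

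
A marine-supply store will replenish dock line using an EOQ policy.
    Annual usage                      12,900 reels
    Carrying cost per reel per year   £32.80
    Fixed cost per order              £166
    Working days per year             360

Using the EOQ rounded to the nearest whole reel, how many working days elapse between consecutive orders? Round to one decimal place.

10.1 days

EOQ = √(2DS/H) = √(2 × 12,900 × 166 / 32.8)
    = √(130,573.17) ≈ 361.35 → Q = 361 reels
T = Q/D × 360 days = 361/12,900 × 360 = 10.074 days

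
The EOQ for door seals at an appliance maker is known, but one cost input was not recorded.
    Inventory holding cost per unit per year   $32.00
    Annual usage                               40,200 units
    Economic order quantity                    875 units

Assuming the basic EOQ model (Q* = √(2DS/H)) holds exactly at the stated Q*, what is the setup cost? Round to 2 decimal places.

Since Q* = (2DS/H)^½, squaring gives Q*²·H = 2DS.
S = Q²H / (2D) = 875² × 32 / (2 × 40,200) = 304.7264

$304.73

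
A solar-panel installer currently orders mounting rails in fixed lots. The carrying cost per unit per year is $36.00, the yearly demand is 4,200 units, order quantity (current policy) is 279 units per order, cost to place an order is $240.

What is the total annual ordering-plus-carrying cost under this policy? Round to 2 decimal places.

Annual ordering cost = (D/Q)·S = (4,200/279) × 240 = $3,612.90
Annual holding cost  = (Q/2)·H = (279/2) × 36 = $5,022.00
Total = $3,612.90 + $5,022.00 = $8,634.90

$8,634.90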